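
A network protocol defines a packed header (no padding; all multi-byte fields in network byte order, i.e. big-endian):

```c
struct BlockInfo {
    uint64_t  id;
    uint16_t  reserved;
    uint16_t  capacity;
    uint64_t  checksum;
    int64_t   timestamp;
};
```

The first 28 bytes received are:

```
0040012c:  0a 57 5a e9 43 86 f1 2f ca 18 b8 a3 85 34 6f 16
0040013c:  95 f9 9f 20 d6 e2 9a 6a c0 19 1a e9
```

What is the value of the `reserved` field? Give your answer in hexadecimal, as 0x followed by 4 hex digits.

0xCA18

`reserved` follows `id` (8 bytes), so it starts at byte offset 8 and occupies 2 bytes.
Bytes at offsets 8..9: CA 18.
Big-endian: lowest address holds the most-significant byte.
The bytes are already most-significant first: 0xCA18.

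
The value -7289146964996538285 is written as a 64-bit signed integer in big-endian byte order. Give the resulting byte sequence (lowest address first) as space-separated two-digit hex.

9A D7 BF 74 73 C3 C0 53

Two's complement of -7289146964996538285 in 64 bits: 7289146964996538285 = 0x6528408B8C3C3FAD; invert → 0x9AD7BF7473C3C052; add 1 → 0x9AD7BF7473C3C053.
Split into bytes (most-significant first): 9A D7 BF 74 73 C3 C0 53.
In big-endian order the high byte comes first in memory.
So the memory order matches the most-significant-first order: 9A D7 BF 74 73 C3 C0 53.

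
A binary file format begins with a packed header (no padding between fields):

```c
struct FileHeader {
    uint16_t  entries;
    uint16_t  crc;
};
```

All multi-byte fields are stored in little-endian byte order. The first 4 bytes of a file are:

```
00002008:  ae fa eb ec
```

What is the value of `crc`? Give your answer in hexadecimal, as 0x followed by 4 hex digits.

0xECEB

`crc` follows `entries` (2 bytes), so it starts at byte offset 2 and occupies 2 bytes.
Bytes at offsets 2..3: EB EC.
In little-endian order the low byte comes first in memory.
Reassemble most-significant byte first: EC EB → 0xECEB.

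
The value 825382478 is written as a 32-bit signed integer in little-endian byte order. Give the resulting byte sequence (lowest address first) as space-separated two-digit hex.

4E 56 32 31

825382478 in hexadecimal, padded to 32 bits, is 0x3132564E.
Split into bytes (most-significant first): 31 32 56 4E.
Little-endian stores the least-significant byte at the lowest address.
So at ascending addresses the bytes are 4E 56 32 31.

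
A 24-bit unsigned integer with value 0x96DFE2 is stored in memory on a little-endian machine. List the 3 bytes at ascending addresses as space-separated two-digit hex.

E2 DF 96

Split into bytes (most-significant first): 96 DF E2.
Little-endian stores the least-significant byte at the lowest address.
So at ascending addresses the bytes are E2 DF 96.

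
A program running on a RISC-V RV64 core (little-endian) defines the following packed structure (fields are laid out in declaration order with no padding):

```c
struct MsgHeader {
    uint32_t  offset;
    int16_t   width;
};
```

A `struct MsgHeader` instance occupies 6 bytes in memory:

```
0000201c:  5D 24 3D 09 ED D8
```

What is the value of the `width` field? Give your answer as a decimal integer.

-10003

`width` follows `offset` (4 bytes), so it starts at byte offset 4 and occupies 2 bytes.
Bytes at offsets 4..5: ED D8.
In little-endian order the low byte comes first in memory.
Reassemble most-significant byte first: D8 ED → 0xD8ED.
Top bit is set, so as a signed 16-bit value this is 0xD8ED − 2^16 = -10003.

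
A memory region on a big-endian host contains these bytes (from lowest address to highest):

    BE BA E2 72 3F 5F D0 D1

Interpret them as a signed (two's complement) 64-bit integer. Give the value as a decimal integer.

In big-endian order the high byte comes first in memory.
The bytes are already most-significant first: 0xBEBAE2723F5FD0D1.
Top bit is set, so as a signed 64-bit value this is 0xBEBAE2723F5FD0D1 − 2^64 = -4703197880517668655.

-4703197880517668655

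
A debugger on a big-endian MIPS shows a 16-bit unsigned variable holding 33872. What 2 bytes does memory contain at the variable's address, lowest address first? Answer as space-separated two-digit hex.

33872 in hexadecimal, padded to 16 bits, is 0x8450.
Split into bytes (most-significant first): 84 50.
Big-endian: lowest address holds the most-significant byte.
So the memory order matches the most-significant-first order: 84 50.

84 50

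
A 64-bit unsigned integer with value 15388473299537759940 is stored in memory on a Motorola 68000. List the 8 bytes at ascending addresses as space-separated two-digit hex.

D5 8E D6 EF 2E 88 0E C4

15388473299537759940 in hexadecimal, padded to 64 bits, is 0xD58ED6EF2E880EC4.
Split into bytes (most-significant first): D5 8E D6 EF 2E 88 0E C4.
In big-endian order the high byte comes first in memory.
So the memory order matches the most-significant-first order: D5 8E D6 EF 2E 88 0E C4.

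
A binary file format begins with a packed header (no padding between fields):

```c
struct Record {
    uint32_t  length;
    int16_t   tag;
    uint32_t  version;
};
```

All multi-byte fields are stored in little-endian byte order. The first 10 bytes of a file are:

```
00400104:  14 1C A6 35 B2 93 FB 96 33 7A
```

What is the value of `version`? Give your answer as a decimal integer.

2050201339

`version` follows `length` (4 B), `tag` (2 B), so it starts at offset 4 + 2 = 6 and occupies 4 bytes.
Bytes at offsets 6..9: FB 96 33 7A.
Little-endian stores the least-significant byte at the lowest address.
Reassemble most-significant byte first: 7A 33 96 FB → 0x7A3396FB.
0x7A3396FB = 2050201339.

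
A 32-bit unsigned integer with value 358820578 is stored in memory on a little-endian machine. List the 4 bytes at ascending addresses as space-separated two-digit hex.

358820578 in hexadecimal, padded to 32 bits, is 0x15632AE2.
Split into bytes (most-significant first): 15 63 2A E2.
Little-endian: lowest address holds the least-significant byte.
So at ascending addresses the bytes are E2 2A 63 15.

E2 2A 63 15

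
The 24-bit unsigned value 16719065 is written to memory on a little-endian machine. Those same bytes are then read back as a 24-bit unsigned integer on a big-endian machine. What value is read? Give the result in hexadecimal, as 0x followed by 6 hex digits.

0xD91CFF

16719065 in 24-bit hexadecimal is 0xFF1CD9.
Stored little-endian, the bytes at ascending addresses are D9 1C FF.
Read back as big-endian, the last byte is least significant, giving 0xD91CFF.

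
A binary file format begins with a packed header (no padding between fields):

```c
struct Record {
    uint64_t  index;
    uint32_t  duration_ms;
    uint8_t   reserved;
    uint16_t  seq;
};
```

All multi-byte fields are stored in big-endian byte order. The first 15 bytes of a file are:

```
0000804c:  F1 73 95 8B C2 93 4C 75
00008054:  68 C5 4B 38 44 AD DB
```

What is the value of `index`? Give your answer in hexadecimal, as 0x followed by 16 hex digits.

`index` is the first field, at byte offset 0, occupying 8 bytes.
Bytes at offsets 0..7: F1 73 95 8B C2 93 4C 75.
Big-endian: lowest address holds the most-significant byte.
The bytes are already most-significant first: 0xF173958BC2934C75.

0xF173958BC2934C75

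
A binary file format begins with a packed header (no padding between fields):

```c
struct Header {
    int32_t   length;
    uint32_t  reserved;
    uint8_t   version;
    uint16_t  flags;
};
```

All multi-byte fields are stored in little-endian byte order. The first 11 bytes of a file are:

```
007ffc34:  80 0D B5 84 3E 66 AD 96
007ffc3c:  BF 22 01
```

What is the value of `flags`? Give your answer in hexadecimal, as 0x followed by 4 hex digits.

0x0122

`flags` follows `length` (4 B), `reserved` (4 B), `version` (1 B), so it starts at offset 4 + 4 + 1 = 9 and occupies 2 bytes.
Bytes at offsets 9..10: 22 01.
In little-endian order the low byte comes first in memory.
Reassemble most-significant byte first: 01 22 → 0x0122.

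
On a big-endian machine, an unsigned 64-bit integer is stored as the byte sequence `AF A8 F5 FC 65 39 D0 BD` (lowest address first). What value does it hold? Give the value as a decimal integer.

Big-endian stores the most-significant byte at the lowest address.
The bytes are already most-significant first: 0xAFA8F5FC6539D0BD.
0xAFA8F5FC6539D0BD = 12657637217103630525.

12657637217103630525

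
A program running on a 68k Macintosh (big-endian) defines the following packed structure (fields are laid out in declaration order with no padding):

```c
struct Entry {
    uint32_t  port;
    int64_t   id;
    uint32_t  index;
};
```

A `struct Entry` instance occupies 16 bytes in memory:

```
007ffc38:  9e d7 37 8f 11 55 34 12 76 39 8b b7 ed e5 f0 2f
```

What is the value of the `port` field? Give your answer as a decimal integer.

2664904591

`port` is the first field, at byte offset 0, occupying 4 bytes.
Bytes at offsets 0..3: 9E D7 37 8F.
Big-endian stores the most-significant byte at the lowest address.
The bytes are already most-significant first: 0x9ED7378F.
0x9ED7378F = 2664904591.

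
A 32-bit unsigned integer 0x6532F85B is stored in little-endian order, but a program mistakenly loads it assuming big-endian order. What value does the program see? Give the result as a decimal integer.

Stored little-endian, the bytes at ascending addresses are 5B F8 32 65.
Read back as big-endian, the last byte is least significant, giving 0x5BF83265.
0x5BF83265 = 1542992485.

1542992485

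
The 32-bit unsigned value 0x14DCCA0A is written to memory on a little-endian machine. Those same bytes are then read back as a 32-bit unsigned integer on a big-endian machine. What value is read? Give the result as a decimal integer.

181066772

Stored little-endian, the bytes at ascending addresses are 0A CA DC 14.
Read back as big-endian, the last byte is least significant, giving 0x0ACADC14.
0x0ACADC14 = 181066772.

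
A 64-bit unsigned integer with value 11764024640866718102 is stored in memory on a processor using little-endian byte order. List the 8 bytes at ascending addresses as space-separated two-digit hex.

11764024640866718102 in hexadecimal, padded to 64 bits, is 0xA342361517CD9196.
Split into bytes (most-significant first): A3 42 36 15 17 CD 91 96.
Little-endian: lowest address holds the least-significant byte.
So at ascending addresses the bytes are 96 91 CD 17 15 36 42 A3.

96 91 CD 17 15 36 42 A3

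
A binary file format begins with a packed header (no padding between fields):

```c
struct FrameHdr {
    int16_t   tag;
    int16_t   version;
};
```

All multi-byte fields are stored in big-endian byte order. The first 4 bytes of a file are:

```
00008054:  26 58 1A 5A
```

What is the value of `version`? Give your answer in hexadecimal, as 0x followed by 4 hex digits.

`version` follows `tag` (2 bytes), so it starts at byte offset 2 and occupies 2 bytes.
Bytes at offsets 2..3: 1A 5A.
In big-endian order the high byte comes first in memory.
The bytes are already most-significant first: 0x1A5A.

0x1A5A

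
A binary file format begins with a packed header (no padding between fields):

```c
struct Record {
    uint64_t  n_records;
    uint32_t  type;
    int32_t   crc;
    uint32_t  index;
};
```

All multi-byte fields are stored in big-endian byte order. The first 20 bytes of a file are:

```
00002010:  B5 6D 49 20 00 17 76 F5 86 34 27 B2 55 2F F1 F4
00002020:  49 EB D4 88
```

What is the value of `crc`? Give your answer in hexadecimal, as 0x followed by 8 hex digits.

0x552FF1F4

`crc` follows `n_records` (8 B), `type` (4 B), so it starts at offset 8 + 4 = 12 and occupies 4 bytes.
Bytes at offsets 12..15: 55 2F F1 F4.
Big-endian stores the most-significant byte at the lowest address.
The bytes are already most-significant first: 0x552FF1F4.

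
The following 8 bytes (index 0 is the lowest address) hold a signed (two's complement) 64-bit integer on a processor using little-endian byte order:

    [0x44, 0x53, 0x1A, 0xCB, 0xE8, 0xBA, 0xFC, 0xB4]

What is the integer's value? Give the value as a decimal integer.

Little-endian: lowest address holds the least-significant byte.
Reassemble most-significant byte first: B4 FC BA E8 CB 1A 53 44 → 0xB4FCBAE8CB1A5344.
Top bit is set, so as a signed 64-bit value this is 0xB4FCBAE8CB1A5344 − 2^64 = -5405239943748758716.

-5405239943748758716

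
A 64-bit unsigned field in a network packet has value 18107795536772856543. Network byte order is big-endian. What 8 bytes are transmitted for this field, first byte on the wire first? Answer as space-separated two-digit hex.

FB 4B D0 19 FA BF FA DF

18107795536772856543 in hexadecimal, padded to 64 bits, is 0xFB4BD019FABFFADF.
Split into bytes (most-significant first): FB 4B D0 19 FA BF FA DF.
Big-endian stores the most-significant byte at the lowest address.
So the memory order matches the most-significant-first order: FB 4B D0 19 FA BF FA DF.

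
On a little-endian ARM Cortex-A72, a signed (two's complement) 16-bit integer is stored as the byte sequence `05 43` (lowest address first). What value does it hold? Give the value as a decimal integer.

17157

In little-endian order the low byte comes first in memory.
Reassemble most-significant byte first: 43 05 → 0x4305.
0x4305 = 17157.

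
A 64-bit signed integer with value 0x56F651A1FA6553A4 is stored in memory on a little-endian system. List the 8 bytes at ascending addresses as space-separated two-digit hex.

Split into bytes (most-significant first): 56 F6 51 A1 FA 65 53 A4.
Little-endian: lowest address holds the least-significant byte.
So at ascending addresses the bytes are A4 53 65 FA A1 51 F6 56.

A4 53 65 FA A1 51 F6 56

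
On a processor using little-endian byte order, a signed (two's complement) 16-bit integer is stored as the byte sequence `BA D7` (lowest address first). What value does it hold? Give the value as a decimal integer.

Little-endian: lowest address holds the least-significant byte.
Reassemble most-significant byte first: D7 BA → 0xD7BA.
Top bit is set, so as a signed 16-bit value this is 0xD7BA − 2^16 = -10310.

-10310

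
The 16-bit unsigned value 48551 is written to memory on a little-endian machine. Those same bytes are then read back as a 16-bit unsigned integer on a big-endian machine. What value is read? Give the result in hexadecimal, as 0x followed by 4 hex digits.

0xA7BD

48551 in 16-bit hexadecimal is 0xBDA7.
Stored little-endian, the bytes at ascending addresses are A7 BD.
Read back as big-endian, the last byte is least significant, giving 0xA7BD.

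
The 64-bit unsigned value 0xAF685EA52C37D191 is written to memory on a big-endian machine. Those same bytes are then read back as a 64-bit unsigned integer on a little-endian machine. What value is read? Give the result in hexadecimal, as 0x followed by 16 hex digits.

Stored big-endian, the bytes at ascending addresses are AF 68 5E A5 2C 37 D1 91.
Read back as little-endian, the first byte is least significant, giving 0x91D1372CA55E68AF.

0x91D1372CA55E68AF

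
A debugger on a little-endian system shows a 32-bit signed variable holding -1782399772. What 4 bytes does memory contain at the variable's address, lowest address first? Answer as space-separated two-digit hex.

Two's complement of -1782399772 in 32 bits: 1782399772 = 0x6A3D431C; invert → 0x95C2BCE3; add 1 → 0x95C2BCE4.
Split into bytes (most-significant first): 95 C2 BC E4.
Little-endian stores the least-significant byte at the lowest address.
So at ascending addresses the bytes are E4 BC C2 95.

E4 BC C2 95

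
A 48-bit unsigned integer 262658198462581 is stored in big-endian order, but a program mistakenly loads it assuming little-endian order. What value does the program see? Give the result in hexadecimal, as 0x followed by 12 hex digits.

262658198462581 in 48-bit hexadecimal is 0xEEE2E09DE075.
Stored big-endian, the bytes at ascending addresses are EE E2 E0 9D E0 75.
Read back as little-endian, the first byte is least significant, giving 0x75E09DE0E2EE.

0x75E09DE0E2EE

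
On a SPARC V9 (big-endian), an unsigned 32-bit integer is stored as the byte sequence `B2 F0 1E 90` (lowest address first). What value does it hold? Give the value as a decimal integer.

3002080912

Big-endian: lowest address holds the most-significant byte.
The bytes are already most-significant first: 0xB2F01E90.
0xB2F01E90 = 3002080912.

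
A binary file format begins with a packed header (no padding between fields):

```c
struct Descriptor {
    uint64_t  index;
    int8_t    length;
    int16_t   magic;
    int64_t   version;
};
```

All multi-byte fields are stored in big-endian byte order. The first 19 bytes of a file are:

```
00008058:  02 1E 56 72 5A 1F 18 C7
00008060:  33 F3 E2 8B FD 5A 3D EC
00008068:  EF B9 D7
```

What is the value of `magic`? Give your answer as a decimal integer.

`magic` follows `index` (8 B), `length` (1 B), so it starts at offset 8 + 1 = 9 and occupies 2 bytes.
Bytes at offsets 9..10: F3 E2.
Big-endian stores the most-significant byte at the lowest address.
The bytes are already most-significant first: 0xF3E2.
Top bit is set, so as a signed 16-bit value this is 0xF3E2 − 2^16 = -3102.

-3102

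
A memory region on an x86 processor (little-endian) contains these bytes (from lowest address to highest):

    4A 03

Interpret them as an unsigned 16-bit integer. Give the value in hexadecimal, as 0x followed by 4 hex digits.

Little-endian stores the least-significant byte at the lowest address.
Reassemble most-significant byte first: 03 4A → 0x034A.

0x034A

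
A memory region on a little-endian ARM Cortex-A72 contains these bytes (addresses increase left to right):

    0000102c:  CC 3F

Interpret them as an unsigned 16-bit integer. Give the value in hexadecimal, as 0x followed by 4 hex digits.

Little-endian stores the least-significant byte at the lowest address.
Reassemble most-significant byte first: 3F CC → 0x3FCC.

0x3FCC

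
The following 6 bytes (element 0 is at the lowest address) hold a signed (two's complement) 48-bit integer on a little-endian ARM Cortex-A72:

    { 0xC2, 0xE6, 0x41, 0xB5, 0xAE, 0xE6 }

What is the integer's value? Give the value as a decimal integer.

-27836937017662

Little-endian stores the least-significant byte at the lowest address.
Reassemble most-significant byte first: E6 AE B5 41 E6 C2 → 0xE6AEB541E6C2.
Top bit is set, so as a signed 48-bit value this is 0xE6AEB541E6C2 − 2^48 = -27836937017662.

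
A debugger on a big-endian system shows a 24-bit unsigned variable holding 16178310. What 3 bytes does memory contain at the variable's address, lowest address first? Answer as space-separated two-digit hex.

F6 DC 86

16178310 in hexadecimal, padded to 24 bits, is 0xF6DC86.
Split into bytes (most-significant first): F6 DC 86.
Big-endian: lowest address holds the most-significant byte.
So the memory order matches the most-significant-first order: F6 DC 86.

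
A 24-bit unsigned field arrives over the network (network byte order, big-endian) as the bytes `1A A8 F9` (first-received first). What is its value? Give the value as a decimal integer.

1747193

In big-endian order the high byte comes first in memory.
The bytes are already most-significant first: 0x1AA8F9.
0x1AA8F9 = 1747193.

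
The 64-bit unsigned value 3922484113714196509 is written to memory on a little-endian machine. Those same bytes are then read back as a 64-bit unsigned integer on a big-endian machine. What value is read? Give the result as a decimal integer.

2103195231661223734

3922484113714196509 in 64-bit hexadecimal is 0x366F7684EB0C301D.
Stored little-endian, the bytes at ascending addresses are 1D 30 0C EB 84 76 6F 36.
Read back as big-endian, the last byte is least significant, giving 0x1D300CEB84766F36.
0x1D300CEB84766F36 = 2103195231661223734.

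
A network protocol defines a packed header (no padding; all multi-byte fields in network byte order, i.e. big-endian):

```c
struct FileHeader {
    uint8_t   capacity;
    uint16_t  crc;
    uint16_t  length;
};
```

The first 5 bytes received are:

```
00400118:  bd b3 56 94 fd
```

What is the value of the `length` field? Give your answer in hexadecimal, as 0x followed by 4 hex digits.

0x94FD

`length` follows `capacity` (1 B), `crc` (2 B), so it starts at offset 1 + 2 = 3 and occupies 2 bytes.
Bytes at offsets 3..4: 94 FD.
In big-endian order the high byte comes first in memory.
The bytes are already most-significant first: 0x94FD.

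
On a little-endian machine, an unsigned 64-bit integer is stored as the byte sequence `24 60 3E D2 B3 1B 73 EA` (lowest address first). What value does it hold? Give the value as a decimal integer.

16893877086337261604

Little-endian: lowest address holds the least-significant byte.
Reassemble most-significant byte first: EA 73 1B B3 D2 3E 60 24 → 0xEA731BB3D23E6024.
0xEA731BB3D23E6024 = 16893877086337261604.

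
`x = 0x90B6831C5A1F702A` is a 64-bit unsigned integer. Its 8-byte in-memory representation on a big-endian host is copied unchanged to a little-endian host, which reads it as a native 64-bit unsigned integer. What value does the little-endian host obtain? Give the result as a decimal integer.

3057978618870478480

Stored big-endian, the bytes at ascending addresses are 90 B6 83 1C 5A 1F 70 2A.
Read back as little-endian, the first byte is least significant, giving 0x2A701F5A1C83B690.
0x2A701F5A1C83B690 = 3057978618870478480.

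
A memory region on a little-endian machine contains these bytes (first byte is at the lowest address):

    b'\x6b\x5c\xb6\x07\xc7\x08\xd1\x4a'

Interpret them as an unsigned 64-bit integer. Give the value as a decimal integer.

5391099879860100203

In little-endian order the low byte comes first in memory.
Reassemble most-significant byte first: 4A D1 08 C7 07 B6 5C 6B → 0x4AD108C707B65C6B.
0x4AD108C707B65C6B = 5391099879860100203.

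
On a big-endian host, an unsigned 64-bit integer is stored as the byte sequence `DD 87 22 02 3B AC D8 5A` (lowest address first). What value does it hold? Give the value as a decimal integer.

15962764797224474714

Big-endian: lowest address holds the most-significant byte.
The bytes are already most-significant first: 0xDD8722023BACD85A.
0xDD8722023BACD85A = 15962764797224474714.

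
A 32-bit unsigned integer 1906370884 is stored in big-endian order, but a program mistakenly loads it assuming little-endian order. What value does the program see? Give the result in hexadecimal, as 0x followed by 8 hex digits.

1906370884 in 32-bit hexadecimal is 0x71A0E944.
Stored big-endian, the bytes at ascending addresses are 71 A0 E9 44.
Read back as little-endian, the first byte is least significant, giving 0x44E9A071.

0x44E9A071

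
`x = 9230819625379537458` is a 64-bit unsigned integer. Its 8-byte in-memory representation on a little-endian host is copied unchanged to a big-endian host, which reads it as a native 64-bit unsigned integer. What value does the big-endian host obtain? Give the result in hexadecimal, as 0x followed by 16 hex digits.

9230819625379537458 in 64-bit hexadecimal is 0x801A758AD473A232.
Stored little-endian, the bytes at ascending addresses are 32 A2 73 D4 8A 75 1A 80.
Read back as big-endian, the last byte is least significant, giving 0x32A273D48A751A80.

0x32A273D48A751A80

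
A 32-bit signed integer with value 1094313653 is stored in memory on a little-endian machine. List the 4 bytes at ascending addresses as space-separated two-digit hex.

B5 E6 39 41

1094313653 in hexadecimal, padded to 32 bits, is 0x4139E6B5.
Split into bytes (most-significant first): 41 39 E6 B5.
In little-endian order the low byte comes first in memory.
So at ascending addresses the bytes are B5 E6 39 41.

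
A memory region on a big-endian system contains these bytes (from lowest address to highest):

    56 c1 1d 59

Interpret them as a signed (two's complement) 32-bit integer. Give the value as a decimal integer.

1455496537

Big-endian: lowest address holds the most-significant byte.
The bytes are already most-significant first: 0x56C11D59.
0x56C11D59 = 1455496537.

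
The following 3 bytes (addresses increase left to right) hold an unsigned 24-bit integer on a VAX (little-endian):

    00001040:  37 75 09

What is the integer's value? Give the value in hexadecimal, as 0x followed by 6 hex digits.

0x097537

In little-endian order the low byte comes first in memory.
Reassemble most-significant byte first: 09 75 37 → 0x097537.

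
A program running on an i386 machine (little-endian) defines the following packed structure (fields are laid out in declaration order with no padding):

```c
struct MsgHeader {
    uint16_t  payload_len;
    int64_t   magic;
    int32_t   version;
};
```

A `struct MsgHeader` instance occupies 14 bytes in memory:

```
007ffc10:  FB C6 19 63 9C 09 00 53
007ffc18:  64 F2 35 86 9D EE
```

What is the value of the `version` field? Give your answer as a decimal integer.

`version` follows `payload_len` (2 B), `magic` (8 B), so it starts at offset 2 + 8 = 10 and occupies 4 bytes.
Bytes at offsets 10..13: 35 86 9D EE.
Little-endian stores the least-significant byte at the lowest address.
Reassemble most-significant byte first: EE 9D 86 35 → 0xEE9D8635.
Top bit is set, so as a signed 32-bit value this is 0xEE9D8635 − 2^32 = -291666379.

-291666379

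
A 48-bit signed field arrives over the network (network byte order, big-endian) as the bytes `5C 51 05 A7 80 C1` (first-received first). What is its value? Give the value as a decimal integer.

Big-endian stores the most-significant byte at the lowest address.
The bytes are already most-significant first: 0x5C5105A780C1.
0x5C5105A780C1 = 101503056969921.

101503056969921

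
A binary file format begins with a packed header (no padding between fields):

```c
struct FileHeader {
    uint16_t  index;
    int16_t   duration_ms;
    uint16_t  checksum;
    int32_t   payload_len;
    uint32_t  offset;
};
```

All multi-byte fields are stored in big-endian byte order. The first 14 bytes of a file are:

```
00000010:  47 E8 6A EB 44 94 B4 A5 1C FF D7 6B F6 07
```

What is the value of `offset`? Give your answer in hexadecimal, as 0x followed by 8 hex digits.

`offset` follows `index` (2 B), `duration_ms` (2 B), `checksum` (2 B), `payload_len` (4 B), so it starts at offset 2 + 2 + 2 + 4 = 10 and occupies 4 bytes.
Bytes at offsets 10..13: D7 6B F6 07.
Big-endian: lowest address holds the most-significant byte.
The bytes are already most-significant first: 0xD76BF607.

0xD76BF607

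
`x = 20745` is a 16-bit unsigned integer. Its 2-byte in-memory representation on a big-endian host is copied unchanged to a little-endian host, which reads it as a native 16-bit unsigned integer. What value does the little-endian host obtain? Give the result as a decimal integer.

20745 in 16-bit hexadecimal is 0x5109.
Stored big-endian, the bytes at ascending addresses are 51 09.
Read back as little-endian, the first byte is least significant, giving 0x0951.
0x0951 = 2385.

2385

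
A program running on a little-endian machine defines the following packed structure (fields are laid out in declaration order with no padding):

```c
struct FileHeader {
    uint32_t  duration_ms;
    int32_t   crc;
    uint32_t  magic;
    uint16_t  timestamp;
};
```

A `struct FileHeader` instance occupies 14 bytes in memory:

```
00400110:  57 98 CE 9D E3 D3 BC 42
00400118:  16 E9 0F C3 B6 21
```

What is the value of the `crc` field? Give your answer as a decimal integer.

`crc` follows `duration_ms` (4 bytes), so it starts at byte offset 4 and occupies 4 bytes.
Bytes at offsets 4..7: E3 D3 BC 42.
In little-endian order the low byte comes first in memory.
Reassemble most-significant byte first: 42 BC D3 E3 → 0x42BCD3E3.
0x42BCD3E3 = 1119671267.

1119671267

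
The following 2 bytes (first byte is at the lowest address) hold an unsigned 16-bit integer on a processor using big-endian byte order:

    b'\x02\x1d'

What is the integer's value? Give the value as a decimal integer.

541

In big-endian order the high byte comes first in memory.
The bytes are already most-significant first: 0x021D.
0x021D = 541.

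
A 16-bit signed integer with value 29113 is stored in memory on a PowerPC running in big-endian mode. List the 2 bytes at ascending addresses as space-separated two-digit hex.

29113 in hexadecimal, padded to 16 bits, is 0x71B9.
Split into bytes (most-significant first): 71 B9.
Big-endian: lowest address holds the most-significant byte.
So the memory order matches the most-significant-first order: 71 B9.

71 B9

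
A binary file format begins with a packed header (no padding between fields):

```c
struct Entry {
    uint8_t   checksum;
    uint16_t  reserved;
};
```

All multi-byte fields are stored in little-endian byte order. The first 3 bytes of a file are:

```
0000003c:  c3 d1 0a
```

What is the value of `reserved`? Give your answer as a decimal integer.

2769

`reserved` follows `checksum` (1 byte), so it starts at byte offset 1 and occupies 2 bytes.
Bytes at offsets 1..2: D1 0A.
Little-endian: lowest address holds the least-significant byte.
Reassemble most-significant byte first: 0A D1 → 0x0AD1.
0x0AD1 = 2769.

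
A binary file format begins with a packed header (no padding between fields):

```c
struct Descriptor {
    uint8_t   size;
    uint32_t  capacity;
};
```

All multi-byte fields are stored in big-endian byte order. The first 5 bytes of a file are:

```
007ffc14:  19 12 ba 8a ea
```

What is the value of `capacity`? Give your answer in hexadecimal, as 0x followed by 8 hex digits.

0x12BA8AEA

`capacity` follows `size` (1 byte), so it starts at byte offset 1 and occupies 4 bytes.
Bytes at offsets 1..4: 12 BA 8A EA.
Big-endian stores the most-significant byte at the lowest address.
The bytes are already most-significant first: 0x12BA8AEA.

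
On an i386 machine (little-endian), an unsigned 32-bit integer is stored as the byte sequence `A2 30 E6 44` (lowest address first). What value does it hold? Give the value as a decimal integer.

Little-endian: lowest address holds the least-significant byte.
Reassemble most-significant byte first: 44 E6 30 A2 → 0x44E630A2.
0x44E630A2 = 1155936418.

1155936418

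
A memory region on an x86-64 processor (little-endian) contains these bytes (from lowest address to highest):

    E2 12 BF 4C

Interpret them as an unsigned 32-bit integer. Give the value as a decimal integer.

1287590626

In little-endian order the low byte comes first in memory.
Reassemble most-significant byte first: 4C BF 12 E2 → 0x4CBF12E2.
0x4CBF12E2 = 1287590626.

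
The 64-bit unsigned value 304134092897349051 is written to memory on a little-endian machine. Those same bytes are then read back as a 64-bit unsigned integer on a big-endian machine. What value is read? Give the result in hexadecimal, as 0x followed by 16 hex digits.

304134092897349051 in 64-bit hexadecimal is 0x043880589B3B6DBB.
Stored little-endian, the bytes at ascending addresses are BB 6D 3B 9B 58 80 38 04.
Read back as big-endian, the last byte is least significant, giving 0xBB6D3B9B58803804.

0xBB6D3B9B58803804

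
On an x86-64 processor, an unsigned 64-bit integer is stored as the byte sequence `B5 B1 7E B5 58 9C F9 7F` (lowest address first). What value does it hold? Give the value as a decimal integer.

9221573616833835445

Little-endian stores the least-significant byte at the lowest address.
Reassemble most-significant byte first: 7F F9 9C 58 B5 7E B1 B5 → 0x7FF99C58B57EB1B5.
0x7FF99C58B57EB1B5 = 9221573616833835445.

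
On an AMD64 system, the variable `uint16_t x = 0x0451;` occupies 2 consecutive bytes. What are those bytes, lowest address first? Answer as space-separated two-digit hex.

51 04

Split into bytes (most-significant first): 04 51.
Little-endian: lowest address holds the least-significant byte.
So at ascending addresses the bytes are 51 04.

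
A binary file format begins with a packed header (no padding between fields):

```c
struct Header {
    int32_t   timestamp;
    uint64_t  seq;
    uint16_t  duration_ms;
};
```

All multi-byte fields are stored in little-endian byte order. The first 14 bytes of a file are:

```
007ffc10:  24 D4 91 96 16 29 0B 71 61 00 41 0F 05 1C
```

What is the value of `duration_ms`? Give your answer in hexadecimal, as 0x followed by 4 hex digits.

`duration_ms` follows `timestamp` (4 B), `seq` (8 B), so it starts at offset 4 + 8 = 12 and occupies 2 bytes.
Bytes at offsets 12..13: 05 1C.
Little-endian: lowest address holds the least-significant byte.
Reassemble most-significant byte first: 1C 05 → 0x1C05.

0x1C05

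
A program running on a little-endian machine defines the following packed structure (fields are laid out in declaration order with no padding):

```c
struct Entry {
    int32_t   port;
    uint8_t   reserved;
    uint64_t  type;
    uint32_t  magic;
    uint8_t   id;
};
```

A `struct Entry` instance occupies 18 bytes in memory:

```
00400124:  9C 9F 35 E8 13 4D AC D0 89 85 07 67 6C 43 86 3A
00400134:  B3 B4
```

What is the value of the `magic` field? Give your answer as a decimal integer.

`magic` follows `port` (4 B), `reserved` (1 B), `type` (8 B), so it starts at offset 4 + 1 + 8 = 13 and occupies 4 bytes.
Bytes at offsets 13..16: 43 86 3A B3.
In little-endian order the low byte comes first in memory.
Reassemble most-significant byte first: B3 3A 86 43 → 0xB33A8643.
0xB33A8643 = 3006957123.

3006957123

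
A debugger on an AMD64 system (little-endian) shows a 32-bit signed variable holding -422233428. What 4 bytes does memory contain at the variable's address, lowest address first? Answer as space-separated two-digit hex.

AC 3A D5 E6

Two's complement of -422233428 in 32 bits: 422233428 = 0x192AC554; invert → 0xE6D53AAB; add 1 → 0xE6D53AAC.
Split into bytes (most-significant first): E6 D5 3A AC.
In little-endian order the low byte comes first in memory.
So at ascending addresses the bytes are AC 3A D5 E6.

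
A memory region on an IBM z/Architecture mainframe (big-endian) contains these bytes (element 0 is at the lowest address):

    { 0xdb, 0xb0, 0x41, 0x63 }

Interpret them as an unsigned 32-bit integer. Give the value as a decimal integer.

Big-endian stores the most-significant byte at the lowest address.
The bytes are already most-significant first: 0xDBB04163.
0xDBB04163 = 3685761379.

3685761379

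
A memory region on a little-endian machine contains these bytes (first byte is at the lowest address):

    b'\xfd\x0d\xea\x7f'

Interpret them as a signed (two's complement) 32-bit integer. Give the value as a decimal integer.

2146045437

In little-endian order the low byte comes first in memory.
Reassemble most-significant byte first: 7F EA 0D FD → 0x7FEA0DFD.
0x7FEA0DFD = 2146045437.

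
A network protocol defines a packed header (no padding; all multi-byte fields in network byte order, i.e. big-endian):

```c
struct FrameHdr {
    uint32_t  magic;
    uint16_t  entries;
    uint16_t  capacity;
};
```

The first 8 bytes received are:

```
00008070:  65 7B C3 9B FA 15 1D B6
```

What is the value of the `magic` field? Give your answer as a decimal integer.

1702609819

`magic` is the first field, at byte offset 0, occupying 4 bytes.
Bytes at offsets 0..3: 65 7B C3 9B.
In big-endian order the high byte comes first in memory.
The bytes are already most-significant first: 0x657BC39B.
0x657BC39B = 1702609819.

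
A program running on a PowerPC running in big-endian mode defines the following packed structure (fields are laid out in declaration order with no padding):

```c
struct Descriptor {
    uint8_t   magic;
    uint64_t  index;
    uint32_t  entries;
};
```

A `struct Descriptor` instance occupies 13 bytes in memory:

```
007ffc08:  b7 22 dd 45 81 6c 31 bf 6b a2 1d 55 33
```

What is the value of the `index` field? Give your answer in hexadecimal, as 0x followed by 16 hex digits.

`index` follows `magic` (1 byte), so it starts at byte offset 1 and occupies 8 bytes.
Bytes at offsets 1..8: 22 DD 45 81 6C 31 BF 6B.
Big-endian: lowest address holds the most-significant byte.
The bytes are already most-significant first: 0x22DD45816C31BF6B.

0x22DD45816C31BF6B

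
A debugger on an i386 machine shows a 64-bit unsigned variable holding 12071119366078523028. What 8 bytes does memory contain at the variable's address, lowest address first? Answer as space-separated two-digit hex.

94 E6 72 A0 1B 3B 85 A7

12071119366078523028 in hexadecimal, padded to 64 bits, is 0xA7853B1BA072E694.
Split into bytes (most-significant first): A7 85 3B 1B A0 72 E6 94.
Little-endian stores the least-significant byte at the lowest address.
So at ascending addresses the bytes are 94 E6 72 A0 1B 3B 85 A7.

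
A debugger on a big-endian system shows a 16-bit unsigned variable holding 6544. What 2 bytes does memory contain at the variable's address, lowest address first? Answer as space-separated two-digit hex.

6544 in hexadecimal, padded to 16 bits, is 0x1990.
Split into bytes (most-significant first): 19 90.
Big-endian stores the most-significant byte at the lowest address.
So the memory order matches the most-significant-first order: 19 90.

19 90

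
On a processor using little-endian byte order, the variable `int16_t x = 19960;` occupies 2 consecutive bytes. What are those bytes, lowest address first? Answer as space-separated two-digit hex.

F8 4D

19960 in hexadecimal, padded to 16 bits, is 0x4DF8.
Split into bytes (most-significant first): 4D F8.
In little-endian order the low byte comes first in memory.
So at ascending addresses the bytes are F8 4D.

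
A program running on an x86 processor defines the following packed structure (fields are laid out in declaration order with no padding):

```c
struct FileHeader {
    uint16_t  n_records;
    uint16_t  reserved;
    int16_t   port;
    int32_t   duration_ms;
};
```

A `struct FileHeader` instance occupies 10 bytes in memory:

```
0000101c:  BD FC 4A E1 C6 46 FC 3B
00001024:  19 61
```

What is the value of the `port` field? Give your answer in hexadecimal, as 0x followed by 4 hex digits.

0x46C6

`port` follows `n_records` (2 B), `reserved` (2 B), so it starts at offset 2 + 2 = 4 and occupies 2 bytes.
Bytes at offsets 4..5: C6 46.
Little-endian: lowest address holds the least-significant byte.
Reassemble most-significant byte first: 46 C6 → 0x46C6.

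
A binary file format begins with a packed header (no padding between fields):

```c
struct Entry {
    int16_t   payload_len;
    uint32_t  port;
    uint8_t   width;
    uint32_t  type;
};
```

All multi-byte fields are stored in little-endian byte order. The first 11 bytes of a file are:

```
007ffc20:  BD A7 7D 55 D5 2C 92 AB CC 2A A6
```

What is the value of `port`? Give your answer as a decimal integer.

752178557

`port` follows `payload_len` (2 bytes), so it starts at byte offset 2 and occupies 4 bytes.
Bytes at offsets 2..5: 7D 55 D5 2C.
Little-endian: lowest address holds the least-significant byte.
Reassemble most-significant byte first: 2C D5 55 7D → 0x2CD5557D.
0x2CD5557D = 752178557.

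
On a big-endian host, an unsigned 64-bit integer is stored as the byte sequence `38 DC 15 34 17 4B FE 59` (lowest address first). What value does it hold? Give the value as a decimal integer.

4097173074473647705

Big-endian stores the most-significant byte at the lowest address.
The bytes are already most-significant first: 0x38DC1534174BFE59.
0x38DC1534174BFE59 = 4097173074473647705.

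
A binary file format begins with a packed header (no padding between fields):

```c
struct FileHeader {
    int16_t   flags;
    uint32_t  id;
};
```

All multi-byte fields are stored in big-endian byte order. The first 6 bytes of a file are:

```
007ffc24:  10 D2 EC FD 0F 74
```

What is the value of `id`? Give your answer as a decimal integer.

3976007540

`id` follows `flags` (2 bytes), so it starts at byte offset 2 and occupies 4 bytes.
Bytes at offsets 2..5: EC FD 0F 74.
Big-endian: lowest address holds the most-significant byte.
The bytes are already most-significant first: 0xECFD0F74.
0xECFD0F74 = 3976007540.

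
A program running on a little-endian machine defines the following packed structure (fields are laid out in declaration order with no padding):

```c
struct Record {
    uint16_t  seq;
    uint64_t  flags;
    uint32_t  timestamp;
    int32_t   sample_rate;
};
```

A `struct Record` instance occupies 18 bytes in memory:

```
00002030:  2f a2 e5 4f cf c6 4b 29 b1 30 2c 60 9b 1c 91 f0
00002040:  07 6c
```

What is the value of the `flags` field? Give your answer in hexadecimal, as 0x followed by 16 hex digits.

`flags` follows `seq` (2 bytes), so it starts at byte offset 2 and occupies 8 bytes.
Bytes at offsets 2..9: E5 4F CF C6 4B 29 B1 30.
Little-endian: lowest address holds the least-significant byte.
Reassemble most-significant byte first: 30 B1 29 4B C6 CF 4F E5 → 0x30B1294BC6CF4FE5.

0x30B1294BC6CF4FE5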